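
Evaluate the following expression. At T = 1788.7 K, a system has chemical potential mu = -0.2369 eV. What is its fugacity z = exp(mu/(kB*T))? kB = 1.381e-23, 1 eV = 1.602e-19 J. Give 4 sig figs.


Step 1: Convert mu to Joules: -0.2369*1.602e-19 = -3.795e-20 J
Step 2: kB*T = 1.381e-23*1788.7 = 2.47e-20 J
Step 3: mu/(kB*T) = -1.536
Step 4: z = exp(-1.536) = 0.2152

0.2152


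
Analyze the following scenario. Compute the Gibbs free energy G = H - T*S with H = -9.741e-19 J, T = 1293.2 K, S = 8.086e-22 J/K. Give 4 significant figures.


Step 1: T*S = 1293.2 * 8.086e-22 = 1.046e-18 J
Step 2: G = H - T*S = -9.741e-19 - 1.046e-18
Step 3: G = -2.02e-18 J

-2.02e-18


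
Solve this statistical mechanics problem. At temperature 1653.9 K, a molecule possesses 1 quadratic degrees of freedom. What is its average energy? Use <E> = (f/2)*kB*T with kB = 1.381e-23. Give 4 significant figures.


Step 1: f/2 = 1/2 = 0.5
Step 2: kB*T = 1.381e-23 * 1653.9 = 2.284e-20
Step 3: <E> = 0.5 * 2.284e-20 = 1.142e-20 J

1.142e-20


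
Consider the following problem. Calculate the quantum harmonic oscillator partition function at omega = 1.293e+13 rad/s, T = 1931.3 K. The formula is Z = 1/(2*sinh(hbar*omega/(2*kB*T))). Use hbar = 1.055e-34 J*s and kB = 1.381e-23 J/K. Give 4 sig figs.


Step 1: Compute x = hbar*omega/(kB*T) = 1.055e-34*1.293e+13/(1.381e-23*1931.3) = 0.05115
Step 2: x/2 = 0.02557
Step 3: sinh(x/2) = 0.02558
Step 4: Z = 1/(2*0.02558) = 19.55

19.55


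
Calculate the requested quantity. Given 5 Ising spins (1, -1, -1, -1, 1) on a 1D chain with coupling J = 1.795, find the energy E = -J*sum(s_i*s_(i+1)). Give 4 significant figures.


Step 1: Nearest-neighbor products: -1, 1, 1, -1
Step 2: Sum of products = 0
Step 3: E = -1.795 * 0 = 0

0


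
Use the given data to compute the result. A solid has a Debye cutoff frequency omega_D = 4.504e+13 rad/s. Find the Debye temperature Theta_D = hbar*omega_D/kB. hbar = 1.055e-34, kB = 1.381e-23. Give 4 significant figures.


Step 1: hbar*omega_D = 1.055e-34 * 4.504e+13 = 4.752e-21 J
Step 2: Theta_D = 4.752e-21 / 1.381e-23
Step 3: Theta_D = 344.1 K

344.1


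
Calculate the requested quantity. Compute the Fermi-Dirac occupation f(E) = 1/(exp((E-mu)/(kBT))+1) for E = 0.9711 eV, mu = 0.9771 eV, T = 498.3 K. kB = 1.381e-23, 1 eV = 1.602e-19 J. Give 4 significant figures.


Step 1: (E - mu) = 0.9711 - 0.9771 = -0.006 eV
Step 2: Convert: (E-mu)*eV = -9.612e-22 J
Step 3: x = (E-mu)*eV/(kB*T) = -0.1397
Step 4: f = 1/(exp(-0.1397)+1) = 0.5349

0.5349


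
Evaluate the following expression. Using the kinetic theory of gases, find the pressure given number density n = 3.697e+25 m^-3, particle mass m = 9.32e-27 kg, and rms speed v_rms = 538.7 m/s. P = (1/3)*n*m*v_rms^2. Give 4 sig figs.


Step 1: v_rms^2 = 538.7^2 = 2.902e+05
Step 2: n*m = 3.697e+25*9.32e-27 = 0.3446
Step 3: P = (1/3)*0.3446*2.902e+05 = 3.333e+04 Pa

3.333e+04


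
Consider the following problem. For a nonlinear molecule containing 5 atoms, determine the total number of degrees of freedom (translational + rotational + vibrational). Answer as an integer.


Step 1: Translational DOF = 3
Step 2: Rotational DOF (nonlinear) = 3
Step 3: Vibrational DOF = 3*5 - 6 = 9
Step 4: Total = 3 + 3 + 9 = 15

15


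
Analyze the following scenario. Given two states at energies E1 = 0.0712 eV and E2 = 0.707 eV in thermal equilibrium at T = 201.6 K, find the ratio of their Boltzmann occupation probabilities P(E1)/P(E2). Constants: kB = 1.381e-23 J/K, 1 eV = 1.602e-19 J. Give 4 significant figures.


Step 1: Compute energy difference dE = E1 - E2 = 0.0712 - 0.707 = -0.6358 eV
Step 2: Convert to Joules: dE_J = -0.6358 * 1.602e-19 = -1.019e-19 J
Step 3: Compute exponent = -dE_J / (kB * T) = -(-1.019e-19) / (1.381e-23 * 201.6) = 36.58
Step 4: P(E1)/P(E2) = exp(36.58) = 7.736e+15

7.736e+15


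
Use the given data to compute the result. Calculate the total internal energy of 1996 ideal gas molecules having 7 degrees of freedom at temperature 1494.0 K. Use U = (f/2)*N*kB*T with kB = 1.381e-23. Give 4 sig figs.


Step 1: f/2 = 7/2 = 3.5
Step 2: N*kB*T = 1996*1.381e-23*1494.0 = 4.118e-17
Step 3: U = 3.5 * 4.118e-17 = 1.441e-16 J

1.441e-16


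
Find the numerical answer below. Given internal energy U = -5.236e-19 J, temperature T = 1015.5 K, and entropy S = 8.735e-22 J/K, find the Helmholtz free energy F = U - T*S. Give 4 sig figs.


Step 1: T*S = 1015.5 * 8.735e-22 = 8.87e-19 J
Step 2: F = U - T*S = -5.236e-19 - 8.87e-19
Step 3: F = -1.411e-18 J

-1.411e-18


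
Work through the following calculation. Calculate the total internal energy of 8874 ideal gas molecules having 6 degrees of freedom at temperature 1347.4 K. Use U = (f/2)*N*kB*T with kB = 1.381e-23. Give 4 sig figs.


Step 1: f/2 = 6/2 = 3.0
Step 2: N*kB*T = 8874*1.381e-23*1347.4 = 1.651e-16
Step 3: U = 3.0 * 1.651e-16 = 4.954e-16 J

4.954e-16


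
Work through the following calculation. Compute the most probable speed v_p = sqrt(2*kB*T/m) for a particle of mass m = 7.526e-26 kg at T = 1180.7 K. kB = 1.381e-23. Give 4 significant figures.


Step 1: Numerator = 2*kB*T = 2*1.381e-23*1180.7 = 3.261e-20
Step 2: Ratio = 3.261e-20 / 7.526e-26 = 4.333e+05
Step 3: v_p = sqrt(4.333e+05) = 658.3 m/s

658.3


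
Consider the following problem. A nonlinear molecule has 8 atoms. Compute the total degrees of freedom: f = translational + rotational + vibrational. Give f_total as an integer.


Step 1: Translational DOF = 3
Step 2: Rotational DOF (nonlinear) = 3
Step 3: Vibrational DOF = 3*8 - 6 = 18
Step 4: Total = 3 + 3 + 18 = 24

24


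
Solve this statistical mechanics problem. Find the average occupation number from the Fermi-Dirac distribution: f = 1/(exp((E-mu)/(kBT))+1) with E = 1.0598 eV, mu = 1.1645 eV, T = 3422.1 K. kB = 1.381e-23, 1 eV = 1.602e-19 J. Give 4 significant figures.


Step 1: (E - mu) = 1.0598 - 1.1645 = -0.1047 eV
Step 2: Convert: (E-mu)*eV = -1.677e-20 J
Step 3: x = (E-mu)*eV/(kB*T) = -0.3549
Step 4: f = 1/(exp(-0.3549)+1) = 0.5878

0.5878


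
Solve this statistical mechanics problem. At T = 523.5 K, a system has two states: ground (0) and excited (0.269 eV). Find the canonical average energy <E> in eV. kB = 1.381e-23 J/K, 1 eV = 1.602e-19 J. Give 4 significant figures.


Step 1: beta*E = 0.269*1.602e-19/(1.381e-23*523.5) = 5.961
Step 2: exp(-beta*E) = 0.002578
Step 3: <E> = 0.269*0.002578/(1+0.002578) = 0.0006917 eV

0.0006917


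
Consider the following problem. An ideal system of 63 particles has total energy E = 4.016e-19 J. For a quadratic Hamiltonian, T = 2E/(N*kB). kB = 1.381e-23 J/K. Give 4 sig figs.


Step 1: Numerator = 2*E = 2*4.016e-19 = 8.032e-19 J
Step 2: Denominator = N*kB = 63*1.381e-23 = 8.7e-22
Step 3: T = 8.032e-19 / 8.7e-22 = 923.2 K

923.2


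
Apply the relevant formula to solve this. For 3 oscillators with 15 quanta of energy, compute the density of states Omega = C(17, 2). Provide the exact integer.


Step 1: Use binomial coefficient C(17, 2)
Step 2: Numerator = 17! / 15!
Step 3: Denominator = 2!
Step 4: Omega = 136

136


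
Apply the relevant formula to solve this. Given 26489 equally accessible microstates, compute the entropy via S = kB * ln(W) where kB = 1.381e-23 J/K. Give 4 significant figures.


Step 1: ln(W) = ln(26489) = 10.18
Step 2: S = kB * ln(W) = 1.381e-23 * 10.18
Step 3: S = 1.406e-22 J/K

1.406e-22


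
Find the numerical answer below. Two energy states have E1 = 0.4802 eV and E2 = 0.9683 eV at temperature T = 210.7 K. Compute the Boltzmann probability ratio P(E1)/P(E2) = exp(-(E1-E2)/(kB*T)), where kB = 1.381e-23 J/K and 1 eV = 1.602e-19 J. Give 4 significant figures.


Step 1: Compute energy difference dE = E1 - E2 = 0.4802 - 0.9683 = -0.4881 eV
Step 2: Convert to Joules: dE_J = -0.4881 * 1.602e-19 = -7.819e-20 J
Step 3: Compute exponent = -dE_J / (kB * T) = -(-7.819e-20) / (1.381e-23 * 210.7) = 26.87
Step 4: P(E1)/P(E2) = exp(26.87) = 4.685e+11

4.685e+11


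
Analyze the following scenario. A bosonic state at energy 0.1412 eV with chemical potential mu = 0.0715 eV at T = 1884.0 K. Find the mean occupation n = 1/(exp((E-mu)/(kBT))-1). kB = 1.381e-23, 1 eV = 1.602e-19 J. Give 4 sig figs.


Step 1: (E - mu) = 0.0697 eV
Step 2: x = (E-mu)*eV/(kB*T) = 0.0697*1.602e-19/(1.381e-23*1884.0) = 0.4292
Step 3: exp(x) = 1.536
Step 4: n = 1/(exp(x)-1) = 1.866

1.866


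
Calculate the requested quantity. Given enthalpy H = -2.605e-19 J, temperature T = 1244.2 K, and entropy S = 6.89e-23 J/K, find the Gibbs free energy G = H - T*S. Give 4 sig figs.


Step 1: T*S = 1244.2 * 6.89e-23 = 8.573e-20 J
Step 2: G = H - T*S = -2.605e-19 - 8.573e-20
Step 3: G = -3.462e-19 J

-3.462e-19


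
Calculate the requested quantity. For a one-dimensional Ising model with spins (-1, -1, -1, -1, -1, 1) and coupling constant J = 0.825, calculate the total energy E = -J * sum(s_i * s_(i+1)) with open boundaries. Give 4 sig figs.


Step 1: Nearest-neighbor products: 1, 1, 1, 1, -1
Step 2: Sum of products = 3
Step 3: E = -0.825 * 3 = -2.475

-2.475


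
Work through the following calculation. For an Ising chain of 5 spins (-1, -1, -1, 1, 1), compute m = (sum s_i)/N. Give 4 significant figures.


Step 1: Count up spins (+1): 2, down spins (-1): 3
Step 2: Total magnetization M = 2 - 3 = -1
Step 3: m = M/N = -1/5 = -0.2

-0.2


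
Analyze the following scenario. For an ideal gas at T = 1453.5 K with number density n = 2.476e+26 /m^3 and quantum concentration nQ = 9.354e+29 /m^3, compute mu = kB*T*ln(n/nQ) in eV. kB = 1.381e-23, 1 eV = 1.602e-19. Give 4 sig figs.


Step 1: n/nQ = 2.476e+26/9.354e+29 = 0.0002647
Step 2: ln(n/nQ) = -8.237
Step 3: mu = kB*T*ln(n/nQ) = 2.007e-20*-8.237 = -1.653e-19 J
Step 4: Convert to eV: -1.653e-19/1.602e-19 = -1.032 eV

-1.032


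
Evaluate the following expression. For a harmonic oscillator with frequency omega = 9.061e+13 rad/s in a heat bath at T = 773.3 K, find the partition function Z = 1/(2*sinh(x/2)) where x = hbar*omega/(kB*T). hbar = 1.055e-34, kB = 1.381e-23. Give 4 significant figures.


Step 1: Compute x = hbar*omega/(kB*T) = 1.055e-34*9.061e+13/(1.381e-23*773.3) = 0.8951
Step 2: x/2 = 0.4476
Step 3: sinh(x/2) = 0.4627
Step 4: Z = 1/(2*0.4627) = 1.081

1.081


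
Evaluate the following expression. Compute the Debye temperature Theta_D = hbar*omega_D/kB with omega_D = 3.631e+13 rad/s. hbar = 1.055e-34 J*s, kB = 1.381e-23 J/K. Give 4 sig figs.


Step 1: hbar*omega_D = 1.055e-34 * 3.631e+13 = 3.831e-21 J
Step 2: Theta_D = 3.831e-21 / 1.381e-23
Step 3: Theta_D = 277.4 K

277.4


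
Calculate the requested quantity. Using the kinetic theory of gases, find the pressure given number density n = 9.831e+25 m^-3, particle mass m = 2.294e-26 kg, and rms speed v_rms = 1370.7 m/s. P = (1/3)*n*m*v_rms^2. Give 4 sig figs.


Step 1: v_rms^2 = 1370.7^2 = 1.879e+06
Step 2: n*m = 9.831e+25*2.294e-26 = 2.255
Step 3: P = (1/3)*2.255*1.879e+06 = 1.412e+06 Pa

1.412e+06


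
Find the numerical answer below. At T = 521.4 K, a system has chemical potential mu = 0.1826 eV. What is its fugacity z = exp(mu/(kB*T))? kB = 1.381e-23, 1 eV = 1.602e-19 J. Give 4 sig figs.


Step 1: Convert mu to Joules: 0.1826*1.602e-19 = 2.925e-20 J
Step 2: kB*T = 1.381e-23*521.4 = 7.201e-21 J
Step 3: mu/(kB*T) = 4.063
Step 4: z = exp(4.063) = 58.12

58.12


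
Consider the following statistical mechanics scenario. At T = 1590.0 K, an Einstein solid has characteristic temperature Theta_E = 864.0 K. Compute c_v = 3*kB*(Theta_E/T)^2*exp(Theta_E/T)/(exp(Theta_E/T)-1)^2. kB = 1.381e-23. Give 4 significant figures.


Step 1: x = Theta_E/T = 864.0/1590.0 = 0.5434
Step 2: x^2 = 0.2953
Step 3: exp(x) = 1.722
Step 4: c_v = 3*1.381e-23*0.2953*1.722/(1.722-1)^2 = 4.043e-23

4.043e-23


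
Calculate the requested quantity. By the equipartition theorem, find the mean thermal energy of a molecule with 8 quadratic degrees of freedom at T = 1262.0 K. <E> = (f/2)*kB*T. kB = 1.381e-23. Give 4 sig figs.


Step 1: f/2 = 8/2 = 4
Step 2: kB*T = 1.381e-23 * 1262.0 = 1.743e-20
Step 3: <E> = 4 * 1.743e-20 = 6.971e-20 J

6.971e-20


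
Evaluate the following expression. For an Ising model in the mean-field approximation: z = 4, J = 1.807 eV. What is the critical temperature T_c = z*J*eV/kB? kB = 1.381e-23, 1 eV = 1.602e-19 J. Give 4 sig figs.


Step 1: z*J = 4*1.807 = 7.228 eV
Step 2: Convert to Joules: 7.228*1.602e-19 = 1.158e-18 J
Step 3: T_c = 1.158e-18 / 1.381e-23 = 8.385e+04 K

8.385e+04


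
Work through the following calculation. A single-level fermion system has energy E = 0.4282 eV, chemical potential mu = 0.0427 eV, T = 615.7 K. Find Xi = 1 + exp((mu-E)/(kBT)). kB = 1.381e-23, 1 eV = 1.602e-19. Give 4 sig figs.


Step 1: (mu - E) = 0.0427 - 0.4282 = -0.3855 eV
Step 2: x = (mu-E)*eV/(kB*T) = -0.3855*1.602e-19/(1.381e-23*615.7) = -7.263
Step 3: exp(x) = 0.0007009
Step 4: Xi = 1 + 0.0007009 = 1.001

1.001


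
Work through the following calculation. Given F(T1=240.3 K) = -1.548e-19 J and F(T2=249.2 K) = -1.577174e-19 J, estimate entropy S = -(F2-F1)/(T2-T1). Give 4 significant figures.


Step 1: dF = F2 - F1 = -1.577174e-19 - (-1.548e-19) = -2.9174e-21 J
Step 2: dT = T2 - T1 = 249.2 - 240.3 = 8.9 K
Step 3: S = -dF/dT = -(-2.9174e-21)/8.9 = 3.278e-22 J/K

3.278e-22


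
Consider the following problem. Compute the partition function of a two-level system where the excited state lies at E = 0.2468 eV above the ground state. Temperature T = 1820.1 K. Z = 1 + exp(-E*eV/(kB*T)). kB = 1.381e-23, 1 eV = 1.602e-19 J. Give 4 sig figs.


Step 1: Compute beta*E = E*eV/(kB*T) = 0.2468*1.602e-19/(1.381e-23*1820.1) = 1.573
Step 2: exp(-beta*E) = exp(-1.573) = 0.2074
Step 3: Z = 1 + 0.2074 = 1.207

1.207


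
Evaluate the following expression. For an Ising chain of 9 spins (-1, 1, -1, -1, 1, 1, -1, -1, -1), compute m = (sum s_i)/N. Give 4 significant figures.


Step 1: Count up spins (+1): 3, down spins (-1): 6
Step 2: Total magnetization M = 3 - 6 = -3
Step 3: m = M/N = -3/9 = -0.3333

-0.3333


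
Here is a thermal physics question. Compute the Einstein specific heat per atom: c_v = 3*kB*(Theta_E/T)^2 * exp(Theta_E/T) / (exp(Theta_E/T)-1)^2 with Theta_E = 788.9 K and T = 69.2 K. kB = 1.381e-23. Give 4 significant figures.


Step 1: x = Theta_E/T = 788.9/69.2 = 11.4
Step 2: x^2 = 130
Step 3: exp(x) = 8.935e+04
Step 4: c_v = 3*1.381e-23*130*8.935e+04/(8.935e+04-1)^2 = 6.027e-26

6.027e-26


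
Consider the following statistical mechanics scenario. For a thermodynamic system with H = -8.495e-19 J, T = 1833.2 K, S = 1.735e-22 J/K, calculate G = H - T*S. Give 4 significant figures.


Step 1: T*S = 1833.2 * 1.735e-22 = 3.181e-19 J
Step 2: G = H - T*S = -8.495e-19 - 3.181e-19
Step 3: G = -1.168e-18 J

-1.168e-18


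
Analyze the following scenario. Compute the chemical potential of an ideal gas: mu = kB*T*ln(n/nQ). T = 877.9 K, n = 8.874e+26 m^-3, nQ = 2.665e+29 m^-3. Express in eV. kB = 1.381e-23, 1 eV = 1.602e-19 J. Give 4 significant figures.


Step 1: n/nQ = 8.874e+26/2.665e+29 = 0.00333
Step 2: ln(n/nQ) = -5.705
Step 3: mu = kB*T*ln(n/nQ) = 1.212e-20*-5.705 = -6.916e-20 J
Step 4: Convert to eV: -6.916e-20/1.602e-19 = -0.4317 eV

-0.4317


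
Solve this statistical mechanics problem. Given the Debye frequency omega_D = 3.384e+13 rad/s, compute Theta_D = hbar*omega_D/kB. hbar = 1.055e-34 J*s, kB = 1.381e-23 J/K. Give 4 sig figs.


Step 1: hbar*omega_D = 1.055e-34 * 3.384e+13 = 3.57e-21 J
Step 2: Theta_D = 3.57e-21 / 1.381e-23
Step 3: Theta_D = 258.5 K

258.5


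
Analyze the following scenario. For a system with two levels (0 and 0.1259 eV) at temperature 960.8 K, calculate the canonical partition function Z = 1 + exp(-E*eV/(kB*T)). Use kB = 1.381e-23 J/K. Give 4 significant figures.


Step 1: Compute beta*E = E*eV/(kB*T) = 0.1259*1.602e-19/(1.381e-23*960.8) = 1.52
Step 2: exp(-beta*E) = exp(-1.52) = 0.2187
Step 3: Z = 1 + 0.2187 = 1.219

1.219


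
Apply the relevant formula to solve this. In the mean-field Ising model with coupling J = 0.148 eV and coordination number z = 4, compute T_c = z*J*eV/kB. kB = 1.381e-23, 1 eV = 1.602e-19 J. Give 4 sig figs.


Step 1: z*J = 4*0.148 = 0.592 eV
Step 2: Convert to Joules: 0.592*1.602e-19 = 9.484e-20 J
Step 3: T_c = 9.484e-20 / 1.381e-23 = 6867 K

6867


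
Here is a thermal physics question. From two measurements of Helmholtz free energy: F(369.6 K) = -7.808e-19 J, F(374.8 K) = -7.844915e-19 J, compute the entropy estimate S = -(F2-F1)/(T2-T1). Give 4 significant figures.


Step 1: dF = F2 - F1 = -7.844915e-19 - (-7.808e-19) = -3.6915e-21 J
Step 2: dT = T2 - T1 = 374.8 - 369.6 = 5.2 K
Step 3: S = -dF/dT = -(-3.6915e-21)/5.2 = 7.099e-22 J/K

7.099e-22


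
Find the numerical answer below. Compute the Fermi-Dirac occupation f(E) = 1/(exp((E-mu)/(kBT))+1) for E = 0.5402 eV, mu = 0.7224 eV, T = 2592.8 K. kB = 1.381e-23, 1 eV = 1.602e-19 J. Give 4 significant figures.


Step 1: (E - mu) = 0.5402 - 0.7224 = -0.1822 eV
Step 2: Convert: (E-mu)*eV = -2.919e-20 J
Step 3: x = (E-mu)*eV/(kB*T) = -0.8152
Step 4: f = 1/(exp(-0.8152)+1) = 0.6932

0.6932


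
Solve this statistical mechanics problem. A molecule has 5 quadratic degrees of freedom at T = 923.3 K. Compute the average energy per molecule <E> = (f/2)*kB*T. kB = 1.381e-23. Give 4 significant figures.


Step 1: f/2 = 5/2 = 2.5
Step 2: kB*T = 1.381e-23 * 923.3 = 1.275e-20
Step 3: <E> = 2.5 * 1.275e-20 = 3.188e-20 J

3.188e-20


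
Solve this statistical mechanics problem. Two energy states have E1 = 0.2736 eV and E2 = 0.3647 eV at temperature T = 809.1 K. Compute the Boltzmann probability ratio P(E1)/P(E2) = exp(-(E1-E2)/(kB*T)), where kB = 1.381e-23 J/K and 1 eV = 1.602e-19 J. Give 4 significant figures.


Step 1: Compute energy difference dE = E1 - E2 = 0.2736 - 0.3647 = -0.0911 eV
Step 2: Convert to Joules: dE_J = -0.0911 * 1.602e-19 = -1.459e-20 J
Step 3: Compute exponent = -dE_J / (kB * T) = -(-1.459e-20) / (1.381e-23 * 809.1) = 1.306
Step 4: P(E1)/P(E2) = exp(1.306) = 3.692

3.692


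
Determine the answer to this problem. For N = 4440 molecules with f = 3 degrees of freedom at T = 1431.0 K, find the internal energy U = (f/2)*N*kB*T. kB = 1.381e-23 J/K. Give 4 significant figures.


Step 1: f/2 = 3/2 = 1.5
Step 2: N*kB*T = 4440*1.381e-23*1431.0 = 8.774e-17
Step 3: U = 1.5 * 8.774e-17 = 1.316e-16 J

1.316e-16


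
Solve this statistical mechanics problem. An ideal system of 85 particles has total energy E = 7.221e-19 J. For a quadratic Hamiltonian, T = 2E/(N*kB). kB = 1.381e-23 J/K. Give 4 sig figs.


Step 1: Numerator = 2*E = 2*7.221e-19 = 1.444e-18 J
Step 2: Denominator = N*kB = 85*1.381e-23 = 1.174e-21
Step 3: T = 1.444e-18 / 1.174e-21 = 1230 K

1230


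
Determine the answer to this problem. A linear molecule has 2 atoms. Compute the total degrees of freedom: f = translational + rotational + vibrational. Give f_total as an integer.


Step 1: Translational DOF = 3
Step 2: Rotational DOF (linear) = 2
Step 3: Vibrational DOF = 3*2 - 5 = 1
Step 4: Total = 3 + 2 + 1 = 6

6


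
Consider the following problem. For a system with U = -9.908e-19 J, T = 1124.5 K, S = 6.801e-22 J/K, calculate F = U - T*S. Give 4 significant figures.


Step 1: T*S = 1124.5 * 6.801e-22 = 7.648e-19 J
Step 2: F = U - T*S = -9.908e-19 - 7.648e-19
Step 3: F = -1.756e-18 J

-1.756e-18


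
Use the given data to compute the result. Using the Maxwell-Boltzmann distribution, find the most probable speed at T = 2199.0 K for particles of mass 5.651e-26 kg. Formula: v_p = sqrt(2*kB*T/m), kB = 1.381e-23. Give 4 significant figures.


Step 1: Numerator = 2*kB*T = 2*1.381e-23*2199.0 = 6.074e-20
Step 2: Ratio = 6.074e-20 / 5.651e-26 = 1.075e+06
Step 3: v_p = sqrt(1.075e+06) = 1037 m/s

1037


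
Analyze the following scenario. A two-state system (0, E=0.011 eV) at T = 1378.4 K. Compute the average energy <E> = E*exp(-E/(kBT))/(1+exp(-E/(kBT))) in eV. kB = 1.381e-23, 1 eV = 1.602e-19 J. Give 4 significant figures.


Step 1: beta*E = 0.011*1.602e-19/(1.381e-23*1378.4) = 0.09257
Step 2: exp(-beta*E) = 0.9116
Step 3: <E> = 0.011*0.9116/(1+0.9116) = 0.005246 eV

0.005246


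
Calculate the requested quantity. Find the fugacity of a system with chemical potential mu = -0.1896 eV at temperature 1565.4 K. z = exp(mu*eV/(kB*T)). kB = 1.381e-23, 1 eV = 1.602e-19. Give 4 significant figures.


Step 1: Convert mu to Joules: -0.1896*1.602e-19 = -3.037e-20 J
Step 2: kB*T = 1.381e-23*1565.4 = 2.162e-20 J
Step 3: mu/(kB*T) = -1.405
Step 4: z = exp(-1.405) = 0.2454

0.2454


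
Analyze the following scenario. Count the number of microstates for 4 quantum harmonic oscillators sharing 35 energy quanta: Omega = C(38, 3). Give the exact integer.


Step 1: Use binomial coefficient C(38, 3)
Step 2: Numerator = 38! / 35!
Step 3: Denominator = 3!
Step 4: Omega = 8436

8436


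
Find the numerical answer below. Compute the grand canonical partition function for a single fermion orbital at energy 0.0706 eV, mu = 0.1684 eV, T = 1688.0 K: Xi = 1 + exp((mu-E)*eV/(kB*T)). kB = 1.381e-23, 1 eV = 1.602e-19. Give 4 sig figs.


Step 1: (mu - E) = 0.1684 - 0.0706 = 0.0978 eV
Step 2: x = (mu-E)*eV/(kB*T) = 0.0978*1.602e-19/(1.381e-23*1688.0) = 0.6721
Step 3: exp(x) = 1.958
Step 4: Xi = 1 + 1.958 = 2.958

2.958


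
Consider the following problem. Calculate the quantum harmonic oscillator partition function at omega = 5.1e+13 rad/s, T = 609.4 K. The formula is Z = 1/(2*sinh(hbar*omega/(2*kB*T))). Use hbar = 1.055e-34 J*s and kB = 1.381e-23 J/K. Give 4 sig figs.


Step 1: Compute x = hbar*omega/(kB*T) = 1.055e-34*5.1e+13/(1.381e-23*609.4) = 0.6393
Step 2: x/2 = 0.3197
Step 3: sinh(x/2) = 0.3251
Step 4: Z = 1/(2*0.3251) = 1.538

1.538


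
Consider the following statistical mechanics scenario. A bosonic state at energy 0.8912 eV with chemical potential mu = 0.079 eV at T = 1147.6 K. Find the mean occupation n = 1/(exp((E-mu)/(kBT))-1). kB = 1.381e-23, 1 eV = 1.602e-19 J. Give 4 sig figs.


Step 1: (E - mu) = 0.8122 eV
Step 2: x = (E-mu)*eV/(kB*T) = 0.8122*1.602e-19/(1.381e-23*1147.6) = 8.21
Step 3: exp(x) = 3677
Step 4: n = 1/(exp(x)-1) = 0.000272

0.000272


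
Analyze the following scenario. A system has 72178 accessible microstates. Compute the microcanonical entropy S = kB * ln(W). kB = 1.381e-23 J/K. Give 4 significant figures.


Step 1: ln(W) = ln(72178) = 11.19
Step 2: S = kB * ln(W) = 1.381e-23 * 11.19
Step 3: S = 1.545e-22 J/K

1.545e-22


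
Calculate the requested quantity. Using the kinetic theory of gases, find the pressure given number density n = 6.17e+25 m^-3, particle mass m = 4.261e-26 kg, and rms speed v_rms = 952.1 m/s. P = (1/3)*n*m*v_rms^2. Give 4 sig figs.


Step 1: v_rms^2 = 952.1^2 = 9.065e+05
Step 2: n*m = 6.17e+25*4.261e-26 = 2.629
Step 3: P = (1/3)*2.629*9.065e+05 = 7.944e+05 Pa

7.944e+05


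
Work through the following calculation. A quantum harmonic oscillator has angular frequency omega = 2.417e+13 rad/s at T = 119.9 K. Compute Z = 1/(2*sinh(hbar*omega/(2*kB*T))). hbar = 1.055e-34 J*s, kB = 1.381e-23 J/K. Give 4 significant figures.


Step 1: Compute x = hbar*omega/(kB*T) = 1.055e-34*2.417e+13/(1.381e-23*119.9) = 1.54
Step 2: x/2 = 0.77
Step 3: sinh(x/2) = 0.8484
Step 4: Z = 1/(2*0.8484) = 0.5894

0.5894


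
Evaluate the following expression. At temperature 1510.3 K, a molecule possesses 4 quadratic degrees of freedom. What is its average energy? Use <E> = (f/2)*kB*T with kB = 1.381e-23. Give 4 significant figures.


Step 1: f/2 = 4/2 = 2
Step 2: kB*T = 1.381e-23 * 1510.3 = 2.086e-20
Step 3: <E> = 2 * 2.086e-20 = 4.171e-20 J

4.171e-20


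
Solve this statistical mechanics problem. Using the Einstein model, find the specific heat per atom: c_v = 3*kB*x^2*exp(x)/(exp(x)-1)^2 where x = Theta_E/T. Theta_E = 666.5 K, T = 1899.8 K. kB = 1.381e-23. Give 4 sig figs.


Step 1: x = Theta_E/T = 666.5/1899.8 = 0.3508
Step 2: x^2 = 0.1231
Step 3: exp(x) = 1.42
Step 4: c_v = 3*1.381e-23*0.1231*1.42/(1.42-1)^2 = 4.101e-23

4.101e-23


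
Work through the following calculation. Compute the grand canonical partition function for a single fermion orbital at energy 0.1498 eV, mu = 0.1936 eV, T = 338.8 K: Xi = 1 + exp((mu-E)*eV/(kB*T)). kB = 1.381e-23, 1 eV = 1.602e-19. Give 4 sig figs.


Step 1: (mu - E) = 0.1936 - 0.1498 = 0.0438 eV
Step 2: x = (mu-E)*eV/(kB*T) = 0.0438*1.602e-19/(1.381e-23*338.8) = 1.5
Step 3: exp(x) = 4.48
Step 4: Xi = 1 + 4.48 = 5.48

5.48


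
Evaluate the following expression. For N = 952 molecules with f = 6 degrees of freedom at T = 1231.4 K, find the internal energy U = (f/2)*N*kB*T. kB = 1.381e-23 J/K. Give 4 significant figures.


Step 1: f/2 = 6/2 = 3.0
Step 2: N*kB*T = 952*1.381e-23*1231.4 = 1.619e-17
Step 3: U = 3.0 * 1.619e-17 = 4.857e-17 J

4.857e-17


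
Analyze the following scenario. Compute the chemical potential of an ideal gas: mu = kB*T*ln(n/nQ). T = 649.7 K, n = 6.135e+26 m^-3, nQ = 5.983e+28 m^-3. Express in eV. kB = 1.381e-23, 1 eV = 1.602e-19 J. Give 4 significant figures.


Step 1: n/nQ = 6.135e+26/5.983e+28 = 0.01025
Step 2: ln(n/nQ) = -4.58
Step 3: mu = kB*T*ln(n/nQ) = 8.972e-21*-4.58 = -4.109e-20 J
Step 4: Convert to eV: -4.109e-20/1.602e-19 = -0.2565 eV

-0.2565


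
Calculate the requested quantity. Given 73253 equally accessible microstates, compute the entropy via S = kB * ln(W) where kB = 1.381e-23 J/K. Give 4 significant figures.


Step 1: ln(W) = ln(73253) = 11.2
Step 2: S = kB * ln(W) = 1.381e-23 * 11.2
Step 3: S = 1.547e-22 J/K

1.547e-22


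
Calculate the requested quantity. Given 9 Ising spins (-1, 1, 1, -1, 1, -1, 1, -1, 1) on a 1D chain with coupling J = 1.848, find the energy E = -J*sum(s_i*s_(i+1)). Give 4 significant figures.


Step 1: Nearest-neighbor products: -1, 1, -1, -1, -1, -1, -1, -1
Step 2: Sum of products = -6
Step 3: E = -1.848 * -6 = 11.09

11.09


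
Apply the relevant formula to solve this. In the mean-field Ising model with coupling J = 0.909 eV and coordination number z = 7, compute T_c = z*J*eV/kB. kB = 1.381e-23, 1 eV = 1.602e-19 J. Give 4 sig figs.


Step 1: z*J = 7*0.909 = 6.363 eV
Step 2: Convert to Joules: 6.363*1.602e-19 = 1.019e-18 J
Step 3: T_c = 1.019e-18 / 1.381e-23 = 7.381e+04 K

7.381e+04


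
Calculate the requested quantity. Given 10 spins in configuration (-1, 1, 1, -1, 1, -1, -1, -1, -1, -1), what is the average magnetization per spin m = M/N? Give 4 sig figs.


Step 1: Count up spins (+1): 3, down spins (-1): 7
Step 2: Total magnetization M = 3 - 7 = -4
Step 3: m = M/N = -4/10 = -0.4

-0.4


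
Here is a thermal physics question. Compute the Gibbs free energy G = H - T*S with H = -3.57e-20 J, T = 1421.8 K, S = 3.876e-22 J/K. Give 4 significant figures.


Step 1: T*S = 1421.8 * 3.876e-22 = 5.511e-19 J
Step 2: G = H - T*S = -3.57e-20 - 5.511e-19
Step 3: G = -5.868e-19 J

-5.868e-19


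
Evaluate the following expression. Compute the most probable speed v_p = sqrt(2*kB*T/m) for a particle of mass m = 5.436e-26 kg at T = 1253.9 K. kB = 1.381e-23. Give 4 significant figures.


Step 1: Numerator = 2*kB*T = 2*1.381e-23*1253.9 = 3.463e-20
Step 2: Ratio = 3.463e-20 / 5.436e-26 = 6.371e+05
Step 3: v_p = sqrt(6.371e+05) = 798.2 m/s

798.2


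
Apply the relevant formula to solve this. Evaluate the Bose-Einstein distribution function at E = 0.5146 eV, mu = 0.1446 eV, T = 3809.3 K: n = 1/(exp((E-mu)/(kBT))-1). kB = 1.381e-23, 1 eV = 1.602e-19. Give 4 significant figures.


Step 1: (E - mu) = 0.37 eV
Step 2: x = (E-mu)*eV/(kB*T) = 0.37*1.602e-19/(1.381e-23*3809.3) = 1.127
Step 3: exp(x) = 3.086
Step 4: n = 1/(exp(x)-1) = 0.4795

0.4795


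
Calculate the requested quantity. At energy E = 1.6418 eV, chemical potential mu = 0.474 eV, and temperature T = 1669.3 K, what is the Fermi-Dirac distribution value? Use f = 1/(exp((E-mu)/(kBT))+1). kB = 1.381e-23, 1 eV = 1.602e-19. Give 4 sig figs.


Step 1: (E - mu) = 1.6418 - 0.474 = 1.168 eV
Step 2: Convert: (E-mu)*eV = 1.871e-19 J
Step 3: x = (E-mu)*eV/(kB*T) = 8.115
Step 4: f = 1/(exp(8.115)+1) = 0.0002989

0.0002989


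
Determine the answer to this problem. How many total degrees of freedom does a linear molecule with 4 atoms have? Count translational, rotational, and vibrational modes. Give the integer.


Step 1: Translational DOF = 3
Step 2: Rotational DOF (linear) = 2
Step 3: Vibrational DOF = 3*4 - 5 = 7
Step 4: Total = 3 + 2 + 7 = 12

12


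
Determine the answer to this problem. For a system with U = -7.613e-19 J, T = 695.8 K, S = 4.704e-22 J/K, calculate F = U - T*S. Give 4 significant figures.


Step 1: T*S = 695.8 * 4.704e-22 = 3.273e-19 J
Step 2: F = U - T*S = -7.613e-19 - 3.273e-19
Step 3: F = -1.089e-18 J

-1.089e-18


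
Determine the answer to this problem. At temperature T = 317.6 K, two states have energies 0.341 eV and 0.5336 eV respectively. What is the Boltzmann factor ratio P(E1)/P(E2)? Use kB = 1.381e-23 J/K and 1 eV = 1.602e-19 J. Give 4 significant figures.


Step 1: Compute energy difference dE = E1 - E2 = 0.341 - 0.5336 = -0.1926 eV
Step 2: Convert to Joules: dE_J = -0.1926 * 1.602e-19 = -3.085e-20 J
Step 3: Compute exponent = -dE_J / (kB * T) = -(-3.085e-20) / (1.381e-23 * 317.6) = 7.035
Step 4: P(E1)/P(E2) = exp(7.035) = 1135

1135


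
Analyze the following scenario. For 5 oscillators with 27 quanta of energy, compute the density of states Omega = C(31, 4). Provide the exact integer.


Step 1: Use binomial coefficient C(31, 4)
Step 2: Numerator = 31! / 27!
Step 3: Denominator = 4!
Step 4: Omega = 31465

31465


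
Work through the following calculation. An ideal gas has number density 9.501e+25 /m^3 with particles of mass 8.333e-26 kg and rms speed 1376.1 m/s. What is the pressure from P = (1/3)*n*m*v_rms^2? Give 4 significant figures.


Step 1: v_rms^2 = 1376.1^2 = 1.894e+06
Step 2: n*m = 9.501e+25*8.333e-26 = 7.917
Step 3: P = (1/3)*7.917*1.894e+06 = 4.997e+06 Pa

4.997e+06


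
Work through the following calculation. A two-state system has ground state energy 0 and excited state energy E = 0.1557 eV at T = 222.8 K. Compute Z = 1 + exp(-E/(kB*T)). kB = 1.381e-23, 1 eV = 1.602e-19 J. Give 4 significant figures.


Step 1: Compute beta*E = E*eV/(kB*T) = 0.1557*1.602e-19/(1.381e-23*222.8) = 8.107
Step 2: exp(-beta*E) = exp(-8.107) = 0.0003015
Step 3: Z = 1 + 0.0003015 = 1

1


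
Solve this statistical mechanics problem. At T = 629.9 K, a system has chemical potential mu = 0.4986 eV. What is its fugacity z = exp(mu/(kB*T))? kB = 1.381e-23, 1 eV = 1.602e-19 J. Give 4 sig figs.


Step 1: Convert mu to Joules: 0.4986*1.602e-19 = 7.988e-20 J
Step 2: kB*T = 1.381e-23*629.9 = 8.699e-21 J
Step 3: mu/(kB*T) = 9.182
Step 4: z = exp(9.182) = 9723

9723


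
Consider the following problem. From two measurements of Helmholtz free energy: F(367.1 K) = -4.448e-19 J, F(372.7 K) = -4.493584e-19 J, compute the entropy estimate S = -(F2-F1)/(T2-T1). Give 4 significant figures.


Step 1: dF = F2 - F1 = -4.493584e-19 - (-4.448e-19) = -4.5584e-21 J
Step 2: dT = T2 - T1 = 372.7 - 367.1 = 5.6 K
Step 3: S = -dF/dT = -(-4.5584e-21)/5.6 = 8.14e-22 J/K

8.14e-22


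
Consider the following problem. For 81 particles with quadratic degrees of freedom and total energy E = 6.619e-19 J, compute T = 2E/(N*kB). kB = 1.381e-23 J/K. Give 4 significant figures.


Step 1: Numerator = 2*E = 2*6.619e-19 = 1.324e-18 J
Step 2: Denominator = N*kB = 81*1.381e-23 = 1.119e-21
Step 3: T = 1.324e-18 / 1.119e-21 = 1183 K

1183


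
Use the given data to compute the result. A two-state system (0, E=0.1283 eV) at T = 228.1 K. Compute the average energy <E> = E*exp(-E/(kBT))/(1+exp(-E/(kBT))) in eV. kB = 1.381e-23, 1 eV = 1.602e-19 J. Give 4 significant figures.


Step 1: beta*E = 0.1283*1.602e-19/(1.381e-23*228.1) = 6.525
Step 2: exp(-beta*E) = 0.001467
Step 3: <E> = 0.1283*0.001467/(1+0.001467) = 0.0001879 eV

0.0001879


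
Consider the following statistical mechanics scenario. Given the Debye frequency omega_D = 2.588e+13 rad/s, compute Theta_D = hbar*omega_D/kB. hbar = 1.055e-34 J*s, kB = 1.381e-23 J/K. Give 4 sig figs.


Step 1: hbar*omega_D = 1.055e-34 * 2.588e+13 = 2.73e-21 J
Step 2: Theta_D = 2.73e-21 / 1.381e-23
Step 3: Theta_D = 197.7 K

197.7


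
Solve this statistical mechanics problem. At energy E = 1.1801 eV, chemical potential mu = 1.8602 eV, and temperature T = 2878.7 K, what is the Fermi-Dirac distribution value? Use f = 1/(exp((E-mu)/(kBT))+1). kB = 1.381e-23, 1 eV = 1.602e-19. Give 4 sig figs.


Step 1: (E - mu) = 1.1801 - 1.8602 = -0.6801 eV
Step 2: Convert: (E-mu)*eV = -1.09e-19 J
Step 3: x = (E-mu)*eV/(kB*T) = -2.741
Step 4: f = 1/(exp(-2.741)+1) = 0.9394

0.9394


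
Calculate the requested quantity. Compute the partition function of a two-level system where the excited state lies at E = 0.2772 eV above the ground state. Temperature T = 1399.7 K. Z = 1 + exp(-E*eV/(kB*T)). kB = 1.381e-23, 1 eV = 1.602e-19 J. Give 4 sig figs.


Step 1: Compute beta*E = E*eV/(kB*T) = 0.2772*1.602e-19/(1.381e-23*1399.7) = 2.297
Step 2: exp(-beta*E) = exp(-2.297) = 0.1005
Step 3: Z = 1 + 0.1005 = 1.101

1.101


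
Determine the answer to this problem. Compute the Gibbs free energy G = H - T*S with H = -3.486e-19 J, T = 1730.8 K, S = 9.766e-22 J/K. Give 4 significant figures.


Step 1: T*S = 1730.8 * 9.766e-22 = 1.69e-18 J
Step 2: G = H - T*S = -3.486e-19 - 1.69e-18
Step 3: G = -2.039e-18 J

-2.039e-18


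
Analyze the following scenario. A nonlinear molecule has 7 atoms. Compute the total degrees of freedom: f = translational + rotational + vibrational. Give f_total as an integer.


Step 1: Translational DOF = 3
Step 2: Rotational DOF (nonlinear) = 3
Step 3: Vibrational DOF = 3*7 - 6 = 15
Step 4: Total = 3 + 3 + 15 = 21

21


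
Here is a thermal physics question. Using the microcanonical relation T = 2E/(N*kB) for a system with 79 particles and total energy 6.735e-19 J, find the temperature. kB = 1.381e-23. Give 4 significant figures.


Step 1: Numerator = 2*E = 2*6.735e-19 = 1.347e-18 J
Step 2: Denominator = N*kB = 79*1.381e-23 = 1.091e-21
Step 3: T = 1.347e-18 / 1.091e-21 = 1235 K

1235


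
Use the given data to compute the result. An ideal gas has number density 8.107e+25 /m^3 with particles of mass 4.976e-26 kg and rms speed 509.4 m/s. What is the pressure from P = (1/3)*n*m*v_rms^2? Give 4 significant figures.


Step 1: v_rms^2 = 509.4^2 = 2.595e+05
Step 2: n*m = 8.107e+25*4.976e-26 = 4.034
Step 3: P = (1/3)*4.034*2.595e+05 = 3.489e+05 Pa

3.489e+05


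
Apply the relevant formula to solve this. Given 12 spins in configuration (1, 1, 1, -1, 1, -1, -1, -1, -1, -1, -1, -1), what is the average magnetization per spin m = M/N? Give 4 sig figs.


Step 1: Count up spins (+1): 4, down spins (-1): 8
Step 2: Total magnetization M = 4 - 8 = -4
Step 3: m = M/N = -4/12 = -0.3333

-0.3333


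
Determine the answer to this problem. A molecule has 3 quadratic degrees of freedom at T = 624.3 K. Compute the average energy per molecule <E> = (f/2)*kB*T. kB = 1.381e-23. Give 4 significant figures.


Step 1: f/2 = 3/2 = 1.5
Step 2: kB*T = 1.381e-23 * 624.3 = 8.622e-21
Step 3: <E> = 1.5 * 8.622e-21 = 1.293e-20 J

1.293e-20


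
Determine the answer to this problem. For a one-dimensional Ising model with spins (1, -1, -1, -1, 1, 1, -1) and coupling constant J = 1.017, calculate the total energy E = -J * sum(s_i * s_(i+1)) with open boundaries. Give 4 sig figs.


Step 1: Nearest-neighbor products: -1, 1, 1, -1, 1, -1
Step 2: Sum of products = 0
Step 3: E = -1.017 * 0 = 0

0


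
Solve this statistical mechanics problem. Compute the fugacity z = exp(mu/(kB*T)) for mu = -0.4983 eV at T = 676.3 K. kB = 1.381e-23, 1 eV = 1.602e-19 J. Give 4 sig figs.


Step 1: Convert mu to Joules: -0.4983*1.602e-19 = -7.983e-20 J
Step 2: kB*T = 1.381e-23*676.3 = 9.34e-21 J
Step 3: mu/(kB*T) = -8.547
Step 4: z = exp(-8.547) = 0.0001941

0.0001941


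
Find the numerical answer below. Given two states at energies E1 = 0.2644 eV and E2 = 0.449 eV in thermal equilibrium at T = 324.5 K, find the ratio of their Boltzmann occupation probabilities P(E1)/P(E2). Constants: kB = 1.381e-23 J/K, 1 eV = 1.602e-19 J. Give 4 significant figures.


Step 1: Compute energy difference dE = E1 - E2 = 0.2644 - 0.449 = -0.1846 eV
Step 2: Convert to Joules: dE_J = -0.1846 * 1.602e-19 = -2.957e-20 J
Step 3: Compute exponent = -dE_J / (kB * T) = -(-2.957e-20) / (1.381e-23 * 324.5) = 6.599
Step 4: P(E1)/P(E2) = exp(6.599) = 734.4

734.4


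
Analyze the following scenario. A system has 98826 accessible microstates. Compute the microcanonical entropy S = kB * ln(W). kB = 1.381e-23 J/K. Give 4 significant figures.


Step 1: ln(W) = ln(98826) = 11.5
Step 2: S = kB * ln(W) = 1.381e-23 * 11.5
Step 3: S = 1.588e-22 J/K

1.588e-22


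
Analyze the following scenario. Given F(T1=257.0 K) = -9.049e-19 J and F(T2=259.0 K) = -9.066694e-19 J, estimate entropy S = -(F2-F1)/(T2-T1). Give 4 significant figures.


Step 1: dF = F2 - F1 = -9.066694e-19 - (-9.049e-19) = -1.7694e-21 J
Step 2: dT = T2 - T1 = 259.0 - 257.0 = 2 K
Step 3: S = -dF/dT = -(-1.7694e-21)/2 = 8.847e-22 J/K

8.847e-22


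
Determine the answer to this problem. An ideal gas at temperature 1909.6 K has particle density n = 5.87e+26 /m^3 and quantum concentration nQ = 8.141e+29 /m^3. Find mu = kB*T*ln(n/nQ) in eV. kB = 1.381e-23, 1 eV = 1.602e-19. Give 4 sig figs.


Step 1: n/nQ = 5.87e+26/8.141e+29 = 0.000721
Step 2: ln(n/nQ) = -7.235
Step 3: mu = kB*T*ln(n/nQ) = 2.637e-20*-7.235 = -1.908e-19 J
Step 4: Convert to eV: -1.908e-19/1.602e-19 = -1.191 eV

-1.191


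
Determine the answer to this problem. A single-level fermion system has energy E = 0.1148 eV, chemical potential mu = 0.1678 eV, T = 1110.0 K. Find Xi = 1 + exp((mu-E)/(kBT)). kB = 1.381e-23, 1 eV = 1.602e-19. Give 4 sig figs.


Step 1: (mu - E) = 0.1678 - 0.1148 = 0.053 eV
Step 2: x = (mu-E)*eV/(kB*T) = 0.053*1.602e-19/(1.381e-23*1110.0) = 0.5539
Step 3: exp(x) = 1.74
Step 4: Xi = 1 + 1.74 = 2.74

2.74


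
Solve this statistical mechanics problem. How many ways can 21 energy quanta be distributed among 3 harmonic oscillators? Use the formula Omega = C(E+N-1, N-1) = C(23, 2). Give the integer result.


Step 1: Use binomial coefficient C(23, 2)
Step 2: Numerator = 23! / 21!
Step 3: Denominator = 2!
Step 4: Omega = 253

253


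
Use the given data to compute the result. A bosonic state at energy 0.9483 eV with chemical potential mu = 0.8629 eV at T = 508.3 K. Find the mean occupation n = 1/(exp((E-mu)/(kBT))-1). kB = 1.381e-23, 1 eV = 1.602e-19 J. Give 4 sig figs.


Step 1: (E - mu) = 0.0854 eV
Step 2: x = (E-mu)*eV/(kB*T) = 0.0854*1.602e-19/(1.381e-23*508.3) = 1.949
Step 3: exp(x) = 7.021
Step 4: n = 1/(exp(x)-1) = 0.1661

0.1661


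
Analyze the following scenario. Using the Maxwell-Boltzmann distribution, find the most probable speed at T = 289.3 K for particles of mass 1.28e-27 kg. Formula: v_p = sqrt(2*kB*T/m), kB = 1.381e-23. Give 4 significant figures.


Step 1: Numerator = 2*kB*T = 2*1.381e-23*289.3 = 7.99e-21
Step 2: Ratio = 7.99e-21 / 1.28e-27 = 6.243e+06
Step 3: v_p = sqrt(6.243e+06) = 2499 m/s

2499


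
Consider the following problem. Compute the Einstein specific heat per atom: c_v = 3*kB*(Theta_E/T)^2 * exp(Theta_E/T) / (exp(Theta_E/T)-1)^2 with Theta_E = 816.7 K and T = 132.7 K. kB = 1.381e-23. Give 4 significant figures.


Step 1: x = Theta_E/T = 816.7/132.7 = 6.154
Step 2: x^2 = 37.88
Step 3: exp(x) = 470.8
Step 4: c_v = 3*1.381e-23*37.88*470.8/(470.8-1)^2 = 3.347e-24

3.347e-24


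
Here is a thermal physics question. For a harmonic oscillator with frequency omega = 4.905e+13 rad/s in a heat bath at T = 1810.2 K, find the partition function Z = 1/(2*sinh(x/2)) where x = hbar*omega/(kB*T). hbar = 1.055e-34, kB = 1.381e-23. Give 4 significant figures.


Step 1: Compute x = hbar*omega/(kB*T) = 1.055e-34*4.905e+13/(1.381e-23*1810.2) = 0.207
Step 2: x/2 = 0.1035
Step 3: sinh(x/2) = 0.1037
Step 4: Z = 1/(2*0.1037) = 4.822

4.822


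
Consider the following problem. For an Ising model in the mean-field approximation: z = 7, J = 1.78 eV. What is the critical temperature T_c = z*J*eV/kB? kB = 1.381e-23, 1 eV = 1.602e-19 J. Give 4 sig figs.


Step 1: z*J = 7*1.78 = 12.46 eV
Step 2: Convert to Joules: 12.46*1.602e-19 = 1.996e-18 J
Step 3: T_c = 1.996e-18 / 1.381e-23 = 1.445e+05 K

1.445e+05
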